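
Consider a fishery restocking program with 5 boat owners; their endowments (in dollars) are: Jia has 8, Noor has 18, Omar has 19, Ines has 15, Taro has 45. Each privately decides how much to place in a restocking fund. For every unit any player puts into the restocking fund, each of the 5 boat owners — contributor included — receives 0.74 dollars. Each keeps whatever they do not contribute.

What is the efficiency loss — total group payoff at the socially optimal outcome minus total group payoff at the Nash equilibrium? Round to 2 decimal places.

The private return per contributed unit is 0.74 < 1 for everyone, so the Nash equilibrium is zero contribution and the group total is Σ E_j = 8 + 18 + 19 + 15 + 45 = 105.
Each contributed unit returns 3.700 to the group, so the social optimum is full contribution by everyone: group total = 3.700 × 105 = 388.50.
Efficiency loss = (3.700 − 1) × 105 = 283.50.

283.50 dollars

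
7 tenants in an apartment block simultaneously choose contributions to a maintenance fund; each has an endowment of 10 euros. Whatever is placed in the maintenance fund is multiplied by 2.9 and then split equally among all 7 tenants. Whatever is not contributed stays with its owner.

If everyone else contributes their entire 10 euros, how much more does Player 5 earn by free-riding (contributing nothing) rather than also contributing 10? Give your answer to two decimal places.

Switching from a contribution of 10 to 0 lets Player 5 keep an extra 10 euros, but lowers the maintenance fund by 10, which costs Player 5 their own share of that drop: 2.9/7 × 10 = 4.14.
Net gain = 10 − 4.14 = 5.86. The private return per contributed unit (0.4143) is below 1, so free-riding is indeed the best response regardless of what the others do.

5.86 euros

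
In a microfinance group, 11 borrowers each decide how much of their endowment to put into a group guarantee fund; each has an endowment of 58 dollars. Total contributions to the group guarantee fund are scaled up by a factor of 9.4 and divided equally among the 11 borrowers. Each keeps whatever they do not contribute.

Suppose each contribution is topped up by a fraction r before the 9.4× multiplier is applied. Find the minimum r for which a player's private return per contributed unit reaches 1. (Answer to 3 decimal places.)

0.170

With matching at rate r, one contributed unit becomes (1 + r) in the group guarantee fund and returns 9.4 × (1 + r) / 11 to the contributor.
Setting this equal to 1: 1 + r = 11/9.4 = 1.1702.
So the minimum matching rate is r = 1.1702 − 1 = 0.170.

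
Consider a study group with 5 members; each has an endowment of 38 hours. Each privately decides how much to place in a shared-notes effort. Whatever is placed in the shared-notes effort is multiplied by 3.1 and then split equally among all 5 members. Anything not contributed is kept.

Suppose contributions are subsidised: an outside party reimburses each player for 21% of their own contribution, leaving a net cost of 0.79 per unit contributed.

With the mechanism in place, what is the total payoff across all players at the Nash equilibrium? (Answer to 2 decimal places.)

Even with the mechanism, each unit contributed returns only (3.1/5) / 0.79 = 0.7848 per unit of net cost, so contributing nothing is still dominant.
At the Nash equilibrium no one contributes; group total payoff = 5 × 38 = 190.

190.00 hours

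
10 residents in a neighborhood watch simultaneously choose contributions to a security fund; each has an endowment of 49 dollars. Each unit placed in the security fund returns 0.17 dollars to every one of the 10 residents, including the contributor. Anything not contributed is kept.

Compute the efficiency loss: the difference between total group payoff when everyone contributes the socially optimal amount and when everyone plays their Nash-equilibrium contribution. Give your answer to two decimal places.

The private return per contributed unit is 0.17 < 1, so contributing 0 is dominant for every player. At the Nash equilibrium everyone keeps their 49, and the group total is 10 × 49 = 490.
Each contributed unit returns 1.700 to the group as a whole (0.17 to each of 10 players), which exceeds 1, so the social optimum is full contribution: group total = 1.700 × 490 = 833.00.
Efficiency loss = 833.00 − 490 = 343.00.

343.00 dollars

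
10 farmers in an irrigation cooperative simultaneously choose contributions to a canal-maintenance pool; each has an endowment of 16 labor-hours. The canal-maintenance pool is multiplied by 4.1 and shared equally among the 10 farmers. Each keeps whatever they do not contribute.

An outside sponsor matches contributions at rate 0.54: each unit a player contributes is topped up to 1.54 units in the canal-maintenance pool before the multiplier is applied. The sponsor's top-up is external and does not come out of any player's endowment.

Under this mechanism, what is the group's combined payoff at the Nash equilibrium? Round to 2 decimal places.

Even with the mechanism, each unit contributed returns only 4.1 × 1.54 / 10 = 0.6314 per unit of net cost, so contributing nothing is still dominant.
Everyone keeps their endowment and the group total is 10 × 16 = 160.

160.00 labor-hours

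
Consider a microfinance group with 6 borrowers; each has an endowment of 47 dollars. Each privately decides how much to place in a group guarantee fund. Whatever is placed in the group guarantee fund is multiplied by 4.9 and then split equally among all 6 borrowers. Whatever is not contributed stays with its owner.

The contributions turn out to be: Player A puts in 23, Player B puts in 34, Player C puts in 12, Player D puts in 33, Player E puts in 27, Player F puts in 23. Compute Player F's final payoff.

148.13 dollars

Total contributed: 23 + 34 + 12 + 33 + 27 + 23 = 152.
Each receives 4.9 × 152 / 6 = 124.13 from the group guarantee fund.
Player F keeps 47 − 23 = 24, so Player F's payoff is 24 + 124.13 = 148.13.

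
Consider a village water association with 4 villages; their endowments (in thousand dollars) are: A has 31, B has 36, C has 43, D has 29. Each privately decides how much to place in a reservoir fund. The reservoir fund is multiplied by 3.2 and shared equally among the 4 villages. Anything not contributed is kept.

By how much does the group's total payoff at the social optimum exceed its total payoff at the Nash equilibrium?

The private return per contributed unit is 3.2/4 = 0.8000 < 1 for every player regardless of endowment, so the Nash equilibrium is zero contribution and the group total is Σ E_j = 31 + 36 + 43 + 29 = 139.
Each contributed unit returns 3.200 to the group, so the social optimum is full contribution by everyone: group total = 3.200 × 139 = 444.80.
Efficiency loss = (3.200 − 1) × 139 = 305.80.

305.80 thousand dollars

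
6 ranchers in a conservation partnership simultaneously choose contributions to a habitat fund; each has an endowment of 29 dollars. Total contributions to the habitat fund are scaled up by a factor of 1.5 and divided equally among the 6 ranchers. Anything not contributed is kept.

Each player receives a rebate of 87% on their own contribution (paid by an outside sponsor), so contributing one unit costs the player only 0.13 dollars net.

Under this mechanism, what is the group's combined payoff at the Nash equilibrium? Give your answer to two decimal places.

Under the mechanism each unit contributed yields (1.5/6) / 0.13 = 1.9231 back to its contributor per unit of net cost, which exceeds 1, making full contribution the dominant choice for everyone.
So the Nash equilibrium is full contribution by all 6; the group earns 6 × (29 × 0.87 + 1.5 × 29) = 412.38.

412.38 dollars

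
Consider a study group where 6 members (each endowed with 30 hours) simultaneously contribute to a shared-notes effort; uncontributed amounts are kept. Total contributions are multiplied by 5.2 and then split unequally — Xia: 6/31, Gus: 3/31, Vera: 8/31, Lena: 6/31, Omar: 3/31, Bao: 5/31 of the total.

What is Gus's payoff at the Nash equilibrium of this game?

Each unit j contributes comes back to j as 5.2 × (j's share), so j prefers to contribute only if that share exceeds 1/5.2 = 0.1923; otherwise keeping the unit dominates.
Xia, Vera and Lena are above the threshold, contributing 30 each; the remaining 3 contribute 0. Total contributed: 90.
Gus keeps 30 and receives 5.2 × 90 × 3/31 = 45.29 from the shared-notes effort, for a payoff of 75.29.

75.29 hours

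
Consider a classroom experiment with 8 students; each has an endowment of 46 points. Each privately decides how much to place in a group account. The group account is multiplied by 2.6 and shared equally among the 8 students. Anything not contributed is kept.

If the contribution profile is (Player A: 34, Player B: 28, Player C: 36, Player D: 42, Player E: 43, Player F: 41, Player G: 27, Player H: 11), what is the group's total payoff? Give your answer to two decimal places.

Total contributed: 34 + 28 + 36 + 42 + 43 + 41 + 27 + 11 = 262; total kept: 8 × 46 − 262 = 106.
The group account pays out 2.6 × 262 = 681.20 in aggregate.
Group total = 106 + 681.20 = 787.20.

787.20 points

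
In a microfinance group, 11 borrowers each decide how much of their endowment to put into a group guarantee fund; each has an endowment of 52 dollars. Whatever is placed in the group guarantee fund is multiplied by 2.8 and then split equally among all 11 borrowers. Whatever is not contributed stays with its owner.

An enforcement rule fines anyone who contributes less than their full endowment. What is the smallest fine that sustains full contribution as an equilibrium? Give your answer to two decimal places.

Given the others contribute fully, the best deviation is to contribute 0 (any partial contribution still incurs the fine and gives up units whose private return 0.2545 is below 1).
Deviating from 52 to 0 saves 52 dollars but forfeits the deviator's share of the drop in the group guarantee fund: 2.8/11 × 52 = 13.24.
So the deviation gain is 52 − 13.24 = 38.76, and the fine must be at least 38.76 dollars to wipe it out.

38.76 dollars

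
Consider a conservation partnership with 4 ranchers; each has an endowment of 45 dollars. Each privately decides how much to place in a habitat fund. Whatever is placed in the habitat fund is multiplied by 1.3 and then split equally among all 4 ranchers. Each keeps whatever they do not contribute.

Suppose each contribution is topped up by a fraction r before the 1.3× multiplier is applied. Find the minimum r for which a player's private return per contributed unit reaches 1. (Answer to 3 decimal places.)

2.077

With matching at rate r, one contributed unit becomes (1 + r) in the habitat fund and returns 1.3 × (1 + r) / 4 to the contributor.
Setting this equal to 1: 1 + r = 4/1.3 = 3.0769.
So the minimum matching rate is r = 3.0769 − 1 = 2.077.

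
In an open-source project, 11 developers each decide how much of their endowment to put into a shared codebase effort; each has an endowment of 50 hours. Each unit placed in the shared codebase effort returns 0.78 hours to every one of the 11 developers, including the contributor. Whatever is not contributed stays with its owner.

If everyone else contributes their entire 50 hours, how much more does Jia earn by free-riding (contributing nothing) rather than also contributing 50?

11.00 hours

Switching from a contribution of 50 to 0 lets Jia keep an extra 50 hours, but lowers the shared codebase effort by 50, which costs Jia their own share of that drop: 0.78 × 50 = 39.00.
Net gain = 50 − 39.00 = 11.00. The private return per contributed unit (0.78) is below 1, so free-riding is indeed the best response regardless of what the others do.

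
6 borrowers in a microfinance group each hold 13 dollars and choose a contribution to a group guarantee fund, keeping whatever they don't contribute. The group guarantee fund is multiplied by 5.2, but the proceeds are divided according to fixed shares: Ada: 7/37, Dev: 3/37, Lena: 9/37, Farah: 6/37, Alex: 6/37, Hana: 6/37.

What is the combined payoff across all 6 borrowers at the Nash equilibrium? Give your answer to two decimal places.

132.60 dollars

Each unit j contributes comes back to j as 5.2 × (j's share), so j prefers to contribute only if that share exceeds 1/5.2 = 0.1923; otherwise keeping the unit dominates.
The only share above 0.1923 is Lena's 9/37, contributing 13; the remaining 5 contribute 0. Total contributed: 13.
The group guarantee fund pays out 5.2 × 13 = 67.60 in total (split across the unequal shares, but the aggregate is all that matters for the group sum).
The 5 free-riders keep 13 each, adding 65. Group total = 65 + 67.60 = 132.60.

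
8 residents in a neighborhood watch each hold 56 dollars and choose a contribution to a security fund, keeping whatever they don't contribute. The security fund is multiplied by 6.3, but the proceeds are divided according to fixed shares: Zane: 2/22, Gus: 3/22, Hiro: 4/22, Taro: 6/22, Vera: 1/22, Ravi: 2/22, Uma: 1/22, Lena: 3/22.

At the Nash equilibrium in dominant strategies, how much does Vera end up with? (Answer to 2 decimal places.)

Each unit j contributes comes back to j as 6.3 × (j's share), so j prefers to contribute only if that share exceeds 1/6.3 = 0.1587; otherwise keeping the unit dominates.
Hiro and Taro clear that bar, contributing 56 each; the remaining 6 contribute 0. Total contributed: 112.
Vera keeps 56 and receives 6.3 × 112 × 1/22 = 32.07 from the security fund, for a payoff of 88.07.

88.07 dollars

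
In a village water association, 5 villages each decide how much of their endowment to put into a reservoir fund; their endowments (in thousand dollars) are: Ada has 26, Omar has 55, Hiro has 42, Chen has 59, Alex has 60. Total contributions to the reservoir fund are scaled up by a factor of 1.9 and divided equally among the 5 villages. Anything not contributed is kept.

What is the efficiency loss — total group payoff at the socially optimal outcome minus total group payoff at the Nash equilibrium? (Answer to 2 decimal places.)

The private return per contributed unit is 1.9/5 = 0.3800 < 1 for every player regardless of endowment, so the Nash equilibrium is zero contribution and the group total is Σ E_j = 26 + 55 + 42 + 59 + 60 = 242.
Each contributed unit returns 1.900 to the group, so the social optimum is full contribution by everyone: group total = 1.900 × 242 = 459.80.
Efficiency loss = (1.900 − 1) × 242 = 217.80.

217.80 thousand dollars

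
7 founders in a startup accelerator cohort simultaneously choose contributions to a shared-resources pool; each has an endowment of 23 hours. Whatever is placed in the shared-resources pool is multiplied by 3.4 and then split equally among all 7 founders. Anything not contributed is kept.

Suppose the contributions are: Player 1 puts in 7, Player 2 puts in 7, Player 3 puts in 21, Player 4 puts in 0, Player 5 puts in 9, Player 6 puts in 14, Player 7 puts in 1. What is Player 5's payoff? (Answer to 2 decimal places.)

Total contributed: 7 + 7 + 21 + 0 + 9 + 14 + 1 = 59.
Each receives 3.4 × 59 / 7 = 28.66 from the shared-resources pool.
Player 5 keeps 23 − 9 = 14, so Player 5's payoff is 14 + 28.66 = 42.66.

42.66 hours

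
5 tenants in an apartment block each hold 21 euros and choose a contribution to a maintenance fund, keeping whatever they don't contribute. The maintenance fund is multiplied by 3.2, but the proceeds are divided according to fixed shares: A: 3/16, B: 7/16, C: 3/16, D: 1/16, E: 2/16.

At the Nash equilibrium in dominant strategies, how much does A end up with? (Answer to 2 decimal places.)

33.60 euros

For player j, contributing a unit is worthwhile iff 3.2 × (j's share) ≥ 1, i.e. iff j's share is at least 0.3125.
B alone (share 7/16) is above the threshold, contributing 21; the remaining 4 contribute 0. Total contributed: 21.
A keeps 21 and receives 3.2 × 21 × 3/16 = 12.60 from the maintenance fund, for a payoff of 33.60.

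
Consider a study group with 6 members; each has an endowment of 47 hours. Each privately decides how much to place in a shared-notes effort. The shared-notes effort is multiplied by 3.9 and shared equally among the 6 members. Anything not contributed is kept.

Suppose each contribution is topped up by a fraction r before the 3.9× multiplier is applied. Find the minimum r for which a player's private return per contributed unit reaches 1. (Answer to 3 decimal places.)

0.538

With matching at rate r, one contributed unit becomes (1 + r) in the shared-notes effort and returns 3.9 × (1 + r) / 6 to the contributor.
Setting this equal to 1: 1 + r = 6/3.9 = 1.5385.
So the minimum matching rate is r = 1.5385 − 1 = 0.538.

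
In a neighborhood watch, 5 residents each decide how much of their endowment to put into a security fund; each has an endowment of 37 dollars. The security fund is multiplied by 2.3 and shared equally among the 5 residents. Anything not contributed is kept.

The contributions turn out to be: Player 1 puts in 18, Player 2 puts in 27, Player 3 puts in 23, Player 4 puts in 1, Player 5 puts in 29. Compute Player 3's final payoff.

Total contributed: 18 + 27 + 23 + 1 + 29 = 98.
Each receives 2.3 × 98 / 5 = 45.08 from the security fund.
Player 3 keeps 37 − 23 = 14, so Player 3's payoff is 14 + 45.08 = 59.08.

59.08 dollars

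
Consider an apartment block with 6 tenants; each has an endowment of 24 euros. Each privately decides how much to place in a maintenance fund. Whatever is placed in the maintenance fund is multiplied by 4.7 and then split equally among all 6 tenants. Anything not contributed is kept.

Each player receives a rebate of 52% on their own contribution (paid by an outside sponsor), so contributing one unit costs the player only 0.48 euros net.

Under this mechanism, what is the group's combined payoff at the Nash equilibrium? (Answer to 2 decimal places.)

751.68 euros

With the mechanism, a contributed unit returns (4.7/6) / 0.48 = 1.6319 per unit of net cost to the contributor — now above 1 — so contributing fully is weakly dominant for every player.
At the Nash equilibrium everyone contributes 24. Group total payoff = 6 × (24 × 0.52 + 4.7 × 24) = 751.68.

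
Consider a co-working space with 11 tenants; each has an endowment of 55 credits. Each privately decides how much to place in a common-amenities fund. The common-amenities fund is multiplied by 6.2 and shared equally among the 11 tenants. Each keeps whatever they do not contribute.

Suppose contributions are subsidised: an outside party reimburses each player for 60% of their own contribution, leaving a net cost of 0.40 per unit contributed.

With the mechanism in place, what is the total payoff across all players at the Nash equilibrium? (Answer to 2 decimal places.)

4114.00 credits

The effective private return per unit is now (6.2/11) / 0.40 = 1.4091 > 1, so every player's dominant strategy flips to full contribution.
So the Nash equilibrium is full contribution by all 11; the group earns 11 × (55 × 0.60 + 6.2 × 55) = 4114.00.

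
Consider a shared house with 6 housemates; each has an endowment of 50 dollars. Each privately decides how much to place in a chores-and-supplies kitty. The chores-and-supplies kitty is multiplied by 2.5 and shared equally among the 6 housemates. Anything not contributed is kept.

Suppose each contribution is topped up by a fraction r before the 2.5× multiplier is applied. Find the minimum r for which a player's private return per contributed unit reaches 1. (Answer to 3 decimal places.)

1.400

With matching at rate r, one contributed unit becomes (1 + r) in the chores-and-supplies kitty and returns 2.5 × (1 + r) / 6 to the contributor.
Setting this equal to 1: 1 + r = 6/2.5 = 2.4000.
So the minimum matching rate is r = 2.4000 − 1 = 1.400.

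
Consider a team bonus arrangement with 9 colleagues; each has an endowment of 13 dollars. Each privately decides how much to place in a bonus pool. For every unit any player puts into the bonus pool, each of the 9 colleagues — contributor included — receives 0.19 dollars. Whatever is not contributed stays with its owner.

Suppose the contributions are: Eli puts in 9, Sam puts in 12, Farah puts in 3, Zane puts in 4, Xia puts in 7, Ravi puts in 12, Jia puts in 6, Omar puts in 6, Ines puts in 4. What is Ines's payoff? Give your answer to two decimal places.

20.97 dollars

Total contributed: 9 + 12 + 3 + 4 + 7 + 12 + 6 + 6 + 4 = 63.
Each receives 0.19 × 63 = 11.97 from the bonus pool.
Ines keeps 13 − 4 = 9, so Ines's payoff is 9 + 11.97 = 20.97.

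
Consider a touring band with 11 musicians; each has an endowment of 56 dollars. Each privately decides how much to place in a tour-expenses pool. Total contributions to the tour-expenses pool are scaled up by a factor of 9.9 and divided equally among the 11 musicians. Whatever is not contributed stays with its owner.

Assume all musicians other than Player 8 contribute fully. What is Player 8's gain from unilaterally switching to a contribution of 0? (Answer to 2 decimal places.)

Switching from a contribution of 56 to 0 lets Player 8 keep an extra 56 dollars, but lowers the tour-expenses pool by 56, which costs Player 8 their own share of that drop: 9.9/11 × 56 = 50.40.
Net gain = 56 − 50.40 = 5.60. The private return per contributed unit (0.9000) is below 1, so free-riding is indeed the best response regardless of what the others do.

5.60 dollars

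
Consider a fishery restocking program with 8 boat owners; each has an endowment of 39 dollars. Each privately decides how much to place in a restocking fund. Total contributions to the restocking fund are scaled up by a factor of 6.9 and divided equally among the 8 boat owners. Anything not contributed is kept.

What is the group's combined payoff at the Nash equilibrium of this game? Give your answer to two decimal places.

312.00 dollars

Each contributed unit returns 6.9/8 = 0.8625 to its contributor — below 1 — so contributing 0 is dominant for every player. At the Nash equilibrium everyone keeps their 39, and the group total is 8 × 39 = 312.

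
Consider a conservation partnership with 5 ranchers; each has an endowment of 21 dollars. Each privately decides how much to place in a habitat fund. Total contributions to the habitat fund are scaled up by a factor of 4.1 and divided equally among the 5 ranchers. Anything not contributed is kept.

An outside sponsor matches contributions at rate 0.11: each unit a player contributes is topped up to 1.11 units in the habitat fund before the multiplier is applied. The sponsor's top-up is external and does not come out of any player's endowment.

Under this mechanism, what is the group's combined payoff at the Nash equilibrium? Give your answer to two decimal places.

With the mechanism, a contributed unit returns 4.1 × 1.11 / 5 = 0.9102 per unit of net cost — still below 1 — so contributing 0 remains dominant for every player.
Everyone keeps their endowment and the group total is 5 × 21 = 105.

105.00 dollars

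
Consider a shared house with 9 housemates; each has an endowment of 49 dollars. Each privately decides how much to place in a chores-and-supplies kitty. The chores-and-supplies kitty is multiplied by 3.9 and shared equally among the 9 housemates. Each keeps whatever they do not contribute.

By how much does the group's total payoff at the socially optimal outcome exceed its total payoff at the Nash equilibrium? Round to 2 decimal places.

1278.90 dollars

Each contributed unit returns 3.9/9 = 0.4333 to its contributor — below 1 — so contributing 0 is dominant for every player. At the Nash equilibrium everyone keeps their 49, and the group total is 9 × 49 = 441.
Each contributed unit returns 3.900 to the group as a whole (0.4333 to each of 9 players), which exceeds 1, so the social optimum is full contribution: group total = 3.900 × 441 = 1719.90.
Efficiency loss = 1719.90 − 441 = 1278.90.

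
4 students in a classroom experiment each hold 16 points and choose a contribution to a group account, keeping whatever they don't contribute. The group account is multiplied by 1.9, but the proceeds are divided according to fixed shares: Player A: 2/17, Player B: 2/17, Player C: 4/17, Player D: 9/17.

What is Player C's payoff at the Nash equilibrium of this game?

23.15 points

Player j's private return per contributed unit is 1.9 × (j's share). Contributing is weakly dominant for j when that share is at least 1/1.9 = 0.5263, and contributing 0 is dominant otherwise.
Only Player D (9/17) clears that bar, contributing 16; the remaining 3 contribute 0. Total contributed: 16.
Player C keeps 16 and receives 1.9 × 16 × 4/17 = 7.15 from the group account, for a payoff of 23.15.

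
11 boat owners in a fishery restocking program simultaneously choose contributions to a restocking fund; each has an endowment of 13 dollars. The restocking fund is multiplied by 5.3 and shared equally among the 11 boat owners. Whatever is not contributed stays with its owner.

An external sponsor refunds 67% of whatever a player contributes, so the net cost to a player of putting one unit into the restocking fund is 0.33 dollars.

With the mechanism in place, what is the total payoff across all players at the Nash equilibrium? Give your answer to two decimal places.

853.71 dollars

Under the mechanism each unit contributed yields (5.3/11) / 0.33 = 1.4601 back to its contributor per unit of net cost, which exceeds 1, making full contribution the dominant choice for everyone.
So the Nash equilibrium is full contribution by all 11; the group earns 11 × (13 × 0.67 + 5.3 × 13) = 853.71.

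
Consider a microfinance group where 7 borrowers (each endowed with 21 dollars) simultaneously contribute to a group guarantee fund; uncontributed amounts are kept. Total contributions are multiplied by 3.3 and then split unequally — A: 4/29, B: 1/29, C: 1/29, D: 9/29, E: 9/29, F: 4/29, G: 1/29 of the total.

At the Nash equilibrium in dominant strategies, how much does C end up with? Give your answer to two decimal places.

25.78 dollars

Each unit j contributes comes back to j as 3.3 × (j's share), so j prefers to contribute only if that share exceeds 1/3.3 = 0.3030; otherwise keeping the unit dominates.
The shares above 0.3030 belong to D and E, contributing 21 each; the remaining 5 contribute 0. Total contributed: 42.
C keeps 21 and receives 3.3 × 42 × 1/29 = 4.78 from the group guarantee fund, for a payoff of 25.78.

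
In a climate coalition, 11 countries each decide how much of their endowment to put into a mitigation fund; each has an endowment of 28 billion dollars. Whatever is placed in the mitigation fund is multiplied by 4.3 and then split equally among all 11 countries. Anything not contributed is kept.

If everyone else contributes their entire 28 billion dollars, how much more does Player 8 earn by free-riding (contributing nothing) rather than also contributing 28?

Switching from a contribution of 28 to 0 lets Player 8 keep an extra 28 billion dollars, but lowers the mitigation fund by 28, which costs Player 8 their own share of that drop: 4.3/11 × 28 = 10.95.
Net gain = 28 − 10.95 = 17.05. The private return per contributed unit (0.3909) is below 1, so free-riding is indeed the best response regardless of what the others do.

17.05 billion dollars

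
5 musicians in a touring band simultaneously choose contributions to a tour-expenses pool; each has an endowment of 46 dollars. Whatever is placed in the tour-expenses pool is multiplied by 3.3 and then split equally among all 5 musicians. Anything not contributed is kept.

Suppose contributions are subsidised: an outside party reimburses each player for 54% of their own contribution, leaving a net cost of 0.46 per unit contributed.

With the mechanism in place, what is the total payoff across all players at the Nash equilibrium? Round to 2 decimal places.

The effective private return per unit is now (3.3/5) / 0.46 = 1.4348 > 1, so every player's dominant strategy flips to full contribution.
So the Nash equilibrium is full contribution by all 5; the group earns 5 × (46 × 0.54 + 3.3 × 46) = 883.20.

883.20 dollars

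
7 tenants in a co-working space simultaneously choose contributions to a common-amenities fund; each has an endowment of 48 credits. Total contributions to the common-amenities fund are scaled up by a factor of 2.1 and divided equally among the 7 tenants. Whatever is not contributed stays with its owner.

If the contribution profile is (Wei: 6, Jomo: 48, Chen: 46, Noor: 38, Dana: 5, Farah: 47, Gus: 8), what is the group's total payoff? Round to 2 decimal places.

Total contributed: 6 + 48 + 46 + 38 + 5 + 47 + 8 = 198; total kept: 7 × 48 − 198 = 138.
The common-amenities fund pays out 2.1 × 198 = 415.80 in aggregate.
Group total = 138 + 415.80 = 553.80.

553.80 credits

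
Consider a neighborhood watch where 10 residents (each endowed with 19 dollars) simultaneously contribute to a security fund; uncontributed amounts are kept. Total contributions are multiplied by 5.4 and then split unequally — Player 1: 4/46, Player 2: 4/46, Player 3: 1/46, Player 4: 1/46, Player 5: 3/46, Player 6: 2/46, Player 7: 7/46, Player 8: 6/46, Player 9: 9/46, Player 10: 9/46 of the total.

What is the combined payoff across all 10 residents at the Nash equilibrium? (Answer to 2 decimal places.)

A player with share s gets back 5.4·s per unit contributed, so full contribution is dominant for anyone with s > 1/5.4 = 0.1852 and zero contribution is dominant for anyone below.
The shares above 0.1852 belong to Player 9 and Player 10, contributing 19 each; the remaining 8 contribute 0. Total contributed: 38.
The security fund pays out 5.4 × 38 = 205.20 in total (split across the unequal shares, but the aggregate is all that matters for the group sum).
The 8 free-riders keep 19 each, adding 152. Group total = 152 + 205.20 = 357.20.

357.20 dollars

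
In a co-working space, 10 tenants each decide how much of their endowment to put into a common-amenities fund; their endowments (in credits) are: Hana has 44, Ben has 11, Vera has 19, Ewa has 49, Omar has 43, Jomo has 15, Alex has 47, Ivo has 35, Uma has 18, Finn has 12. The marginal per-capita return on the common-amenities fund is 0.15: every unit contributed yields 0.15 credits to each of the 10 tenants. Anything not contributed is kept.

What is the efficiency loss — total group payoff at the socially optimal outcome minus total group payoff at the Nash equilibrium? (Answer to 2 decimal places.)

The private return per contributed unit is 0.15 < 1 for everyone, so the Nash equilibrium is zero contribution and the group total is Σ E_j = 44 + 11 + 19 + 49 + 43 + 15 + 47 + 35 + 18 + 12 = 293.
Each contributed unit returns 1.500 to the group, so the social optimum is full contribution by everyone: group total = 1.500 × 293 = 439.50.
Efficiency loss = (1.500 − 1) × 293 = 146.50.

146.50 credits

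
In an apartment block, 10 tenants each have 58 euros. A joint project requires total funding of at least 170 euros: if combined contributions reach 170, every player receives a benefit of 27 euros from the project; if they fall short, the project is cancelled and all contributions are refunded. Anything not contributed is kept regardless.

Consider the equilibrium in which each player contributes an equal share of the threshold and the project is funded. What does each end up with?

68 euros

Equal share of the threshold: 170/10 = 17.
At this profile no one gains by cutting their contribution: any cut drops the total below 170, the project is cancelled, contributions are refunded, and the deviator ends with 58, which is less than 58 − 17 + 27 = 68. Contributing more than 17 just wastes the excess. So contributing exactly 17 is a best response.
Each player's payoff: 58 − 17 + 27 = 68.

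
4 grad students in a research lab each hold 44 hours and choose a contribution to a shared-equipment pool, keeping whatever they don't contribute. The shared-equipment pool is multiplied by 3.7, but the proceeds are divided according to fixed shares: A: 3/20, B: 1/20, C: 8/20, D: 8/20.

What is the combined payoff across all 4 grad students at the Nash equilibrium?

413.60 hours

Each unit j contributes comes back to j as 3.7 × (j's share), so j prefers to contribute only if that share exceeds 1/3.7 = 0.2703; otherwise keeping the unit dominates.
C and D clear that bar, contributing 44 each; the remaining 2 contribute 0. Total contributed: 88.
The shared-equipment pool pays out 3.7 × 88 = 325.60 in total (split across the unequal shares, but the aggregate is all that matters for the group sum).
The 2 free-riders keep 44 each, adding 88. Group total = 88 + 325.60 = 413.60.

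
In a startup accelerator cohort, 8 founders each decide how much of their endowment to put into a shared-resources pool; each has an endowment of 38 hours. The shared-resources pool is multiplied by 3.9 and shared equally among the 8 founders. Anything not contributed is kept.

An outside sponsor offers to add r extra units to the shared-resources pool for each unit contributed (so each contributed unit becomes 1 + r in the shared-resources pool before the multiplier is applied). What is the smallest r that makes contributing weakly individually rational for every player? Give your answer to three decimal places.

With matching at rate r, one contributed unit becomes (1 + r) in the shared-resources pool and returns 3.9 × (1 + r) / 8 to the contributor.
Setting this equal to 1: 1 + r = 8/3.9 = 2.0513.
So the minimum matching rate is r = 2.0513 − 1 = 1.051.

1.051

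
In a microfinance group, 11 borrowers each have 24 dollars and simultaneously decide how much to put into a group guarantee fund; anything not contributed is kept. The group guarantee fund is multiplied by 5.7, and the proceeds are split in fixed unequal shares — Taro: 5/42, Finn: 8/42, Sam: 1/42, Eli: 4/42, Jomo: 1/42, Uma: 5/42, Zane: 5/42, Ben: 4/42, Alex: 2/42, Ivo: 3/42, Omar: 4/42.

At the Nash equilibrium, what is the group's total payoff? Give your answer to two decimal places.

376.80 dollars

Player j's private return per contributed unit is 5.7 × (j's share). Contributing is weakly dominant for j when that share is at least 1/5.7 = 0.1754, and contributing 0 is dominant otherwise.
Finn alone (share 8/42) is above the threshold, contributing 24; the remaining 10 contribute 0. Total contributed: 24.
The group guarantee fund pays out 5.7 × 24 = 136.80 in total (split across the unequal shares, but the aggregate is all that matters for the group sum).
The 10 free-riders keep 24 each, adding 240. Group total = 240 + 136.80 = 376.80.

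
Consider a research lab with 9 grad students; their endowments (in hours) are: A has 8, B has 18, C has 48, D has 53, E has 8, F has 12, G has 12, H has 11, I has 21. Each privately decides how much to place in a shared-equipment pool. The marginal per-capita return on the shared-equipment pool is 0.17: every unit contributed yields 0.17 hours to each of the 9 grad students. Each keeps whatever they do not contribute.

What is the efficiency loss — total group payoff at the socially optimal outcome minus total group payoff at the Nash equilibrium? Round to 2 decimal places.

101.23 hours

The private return per contributed unit is 0.17 < 1 for everyone, so the Nash equilibrium is zero contribution and the group total is Σ E_j = 8 + 18 + 48 + 53 + 8 + 12 + 12 + 11 + 21 = 191.
Each contributed unit returns 1.530 to the group, so the social optimum is full contribution by everyone: group total = 1.530 × 191 = 292.23.
Efficiency loss = (1.530 − 1) × 191 = 101.23.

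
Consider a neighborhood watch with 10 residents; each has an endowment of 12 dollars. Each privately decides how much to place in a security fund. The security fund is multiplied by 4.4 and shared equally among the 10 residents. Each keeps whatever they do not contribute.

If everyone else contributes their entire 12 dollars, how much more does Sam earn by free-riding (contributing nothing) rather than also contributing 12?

6.72 dollars

Switching from a contribution of 12 to 0 lets Sam keep an extra 12 dollars, but lowers the security fund by 12, which costs Sam their own share of that drop: 4.4/10 × 12 = 5.28.
Net gain = 12 − 5.28 = 6.72. The private return per contributed unit (0.4400) is below 1, so free-riding is indeed the best response regardless of what the others do.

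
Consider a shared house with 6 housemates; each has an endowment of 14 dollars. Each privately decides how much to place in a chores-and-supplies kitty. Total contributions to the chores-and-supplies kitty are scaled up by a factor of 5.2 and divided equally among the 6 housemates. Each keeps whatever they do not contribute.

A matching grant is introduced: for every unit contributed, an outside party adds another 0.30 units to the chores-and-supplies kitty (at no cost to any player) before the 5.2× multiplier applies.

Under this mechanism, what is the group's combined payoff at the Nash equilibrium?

The effective private return per unit is now 5.2 × 1.30 / 6 = 1.1267 > 1, so every player's dominant strategy flips to full contribution.
So the Nash equilibrium is full contribution by all 6; the group earns 5.2 × 1.30 × 84 = 567.84.

567.84 dollars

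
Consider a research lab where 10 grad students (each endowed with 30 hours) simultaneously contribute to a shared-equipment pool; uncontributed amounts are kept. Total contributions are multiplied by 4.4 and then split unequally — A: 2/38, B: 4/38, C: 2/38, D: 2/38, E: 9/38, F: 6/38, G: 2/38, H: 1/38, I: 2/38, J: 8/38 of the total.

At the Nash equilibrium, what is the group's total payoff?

402.00 hours

Player j's private return per contributed unit is 4.4 × (j's share). Contributing is weakly dominant for j when that share is at least 1/4.4 = 0.2273, and contributing 0 is dominant otherwise.
The only share above 0.2273 is E's 9/38, contributing 30; the remaining 9 contribute 0. Total contributed: 30.
The shared-equipment pool pays out 4.4 × 30 = 132.00 in total (split across the unequal shares, but the aggregate is all that matters for the group sum).
The 9 free-riders keep 30 each, adding 270. Group total = 270 + 132.00 = 402.00.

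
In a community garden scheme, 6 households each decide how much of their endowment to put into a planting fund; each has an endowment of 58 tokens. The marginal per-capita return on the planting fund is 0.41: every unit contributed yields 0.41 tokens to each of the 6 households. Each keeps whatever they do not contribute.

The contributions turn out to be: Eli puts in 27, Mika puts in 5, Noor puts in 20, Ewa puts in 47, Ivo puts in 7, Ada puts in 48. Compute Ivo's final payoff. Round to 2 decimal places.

Total contributed: 27 + 5 + 20 + 47 + 7 + 48 = 154.
Each receives 0.41 × 154 = 63.14 from the planting fund.
Ivo keeps 58 − 7 = 51, so Ivo's payoff is 51 + 63.14 = 114.14.

114.14 tokens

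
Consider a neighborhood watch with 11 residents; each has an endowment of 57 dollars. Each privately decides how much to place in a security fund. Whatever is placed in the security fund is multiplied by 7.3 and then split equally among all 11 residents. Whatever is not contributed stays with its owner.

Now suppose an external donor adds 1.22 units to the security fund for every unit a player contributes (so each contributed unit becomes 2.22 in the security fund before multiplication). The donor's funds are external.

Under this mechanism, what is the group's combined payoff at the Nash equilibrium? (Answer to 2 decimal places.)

Under the mechanism each unit contributed yields 7.3 × 2.22 / 11 = 1.4733 back to its contributor per unit of net cost, which exceeds 1, making full contribution the dominant choice for everyone.
So the Nash equilibrium is full contribution by all 11; the group earns 7.3 × 2.22 × 627 = 10161.16.

10161.16 dollars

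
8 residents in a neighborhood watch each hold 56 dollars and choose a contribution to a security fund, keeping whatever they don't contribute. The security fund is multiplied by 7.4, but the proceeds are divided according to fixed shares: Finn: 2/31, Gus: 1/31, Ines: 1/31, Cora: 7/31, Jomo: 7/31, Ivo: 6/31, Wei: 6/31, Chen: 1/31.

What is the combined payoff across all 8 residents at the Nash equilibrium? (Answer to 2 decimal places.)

For player j, contributing a unit is worthwhile iff 7.4 × (j's share) ≥ 1, i.e. iff j's share is at least 0.1351.
Cora, Jomo, Ivo and Wei clear that bar, contributing 56 each; the remaining 4 contribute 0. Total contributed: 224.
The security fund pays out 7.4 × 224 = 1657.60 in total (split across the unequal shares, but the aggregate is all that matters for the group sum).
The 4 free-riders keep 56 each, adding 224. Group total = 224 + 1657.60 = 1881.60.

1881.60 dollars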